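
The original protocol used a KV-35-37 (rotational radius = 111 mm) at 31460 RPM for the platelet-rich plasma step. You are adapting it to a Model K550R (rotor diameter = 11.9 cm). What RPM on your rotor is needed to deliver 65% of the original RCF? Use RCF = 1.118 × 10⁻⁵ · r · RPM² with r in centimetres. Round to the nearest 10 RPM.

Original rotor: r = 111 mm = 11.1 cm
RCF_original = 1.118 × 10⁻⁵ × 11.1 × (31460)² = 1.118 × 10⁻⁵ × 11.1 × 989,731,600 ≈ 122,823.7 × g
Target RCF = 0.65 × 122,823.7 ≈ 79,835.4 × g
Your rotor: r = 11.9 / 2 = 5.95 cm
79,835.4 = 1.118 × 10⁻⁵ × 5.95 × N²
N² = 79,835.4 / (6.6521 × 10⁻⁵) = 1,200,153,335
N ≈ √1,200,153,335 ≈ 34,643.2

34640 RPM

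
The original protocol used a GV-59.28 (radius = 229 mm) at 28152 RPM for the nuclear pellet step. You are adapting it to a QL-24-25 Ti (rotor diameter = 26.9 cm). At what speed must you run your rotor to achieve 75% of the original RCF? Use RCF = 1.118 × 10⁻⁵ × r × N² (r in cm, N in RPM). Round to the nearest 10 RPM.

Original rotor: r = 229 mm = 22.9 cm
RCF = 1.118 × 10⁻⁵ × r × N²
RCF_original = 1.118 × 10⁻⁵ × 22.9 × (28152)² = 1.118 × 10⁻⁵ × 22.9 × 792,535,104 ≈ 202,906.4 × g
Target RCF = 0.75 × 202,906.4 ≈ 152,179.8 × g
Your rotor: r = 26.9 / 2 = 13.45 cm
152,179.8 = 1.118 × 10⁻⁵ × 13.45 × N²
N² = 152,179.8 / (15.0371 × 10⁻⁵) = 1,012,028,915
N ≈ √1,012,028,915 ≈ 31,812.4

≈ 31810 RPM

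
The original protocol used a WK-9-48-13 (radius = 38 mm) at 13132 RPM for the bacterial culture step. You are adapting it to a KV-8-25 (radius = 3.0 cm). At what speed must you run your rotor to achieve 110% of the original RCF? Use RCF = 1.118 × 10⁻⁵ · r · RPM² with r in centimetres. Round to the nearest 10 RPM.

15500 RPM

Original rotor: r = 38 mm = 3.8 cm
RCF = 1.118 × 10⁻⁵ × r × N²
RCF_original = 1.118 × 10⁻⁵ × 3.8 × (13132)² = 1.118 × 10⁻⁵ × 3.8 × 172,449,424 ≈ 7,326.3 × g
Target RCF = 1.1 × 7,326.3 ≈ 8,058.9 × g
8,058.9 = 1.118 × 10⁻⁵ × 3 × N²
N² = 8,058.9 / (3.354 × 10⁻⁵) = 240,277,281
N ≈ √240,277,281 ≈ 15,500.9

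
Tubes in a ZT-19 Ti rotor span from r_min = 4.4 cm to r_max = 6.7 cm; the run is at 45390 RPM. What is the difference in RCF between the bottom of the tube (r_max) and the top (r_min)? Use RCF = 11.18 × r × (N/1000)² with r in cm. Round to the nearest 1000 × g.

RCF_max = 11.18 × 6.7 × (45.39)² = 11.18 × 6.7 × 2,060.2521 ≈ 154,325.2 × g
RCF_min = 11.18 × 4.4 × (45.39)² = 11.18 × 4.4 × 2,060.2521 ≈ 101,347.9 × g
ΔRCF = 154,325.2 − 101,347.9 = 52,977.3

ΔRCF ≈ 53000 × g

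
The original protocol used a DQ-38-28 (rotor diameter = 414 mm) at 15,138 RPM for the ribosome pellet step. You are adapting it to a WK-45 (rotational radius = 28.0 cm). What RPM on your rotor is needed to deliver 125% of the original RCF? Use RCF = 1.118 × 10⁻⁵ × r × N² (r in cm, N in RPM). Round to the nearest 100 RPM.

Original rotor: r = 414 mm / 2 = 207 mm = 20.7 cm
RCF_original = 1.118 × 10⁻⁵ × 20.7 × (15138)² = 1.118 × 10⁻⁵ × 20.7 × 229,159,044 ≈ 53,033.4 × g
Target RCF = 1.25 × 53,033.4 ≈ 66,291.8 × g
66,291.8 = 1.118 × 10⁻⁵ × 28 × N²
N² = 66,291.8 / (31.304 × 10⁻⁵) = 211,767,825
N ≈ √211,767,825 ≈ 14,552.2

14600 RPM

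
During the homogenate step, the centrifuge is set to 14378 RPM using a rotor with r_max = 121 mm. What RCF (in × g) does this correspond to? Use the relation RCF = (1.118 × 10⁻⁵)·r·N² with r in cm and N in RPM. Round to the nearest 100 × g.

28000 × g

r = 121 mm = 12.1 cm
RCF = 1.118 × 10⁻⁵ × r × N²
RCF = 1.118 × 10⁻⁵ × 12.1 × (14378)² = 1.118 × 10⁻⁵ × 12.1 × 206,726,884 ≈ 27,965.6 × g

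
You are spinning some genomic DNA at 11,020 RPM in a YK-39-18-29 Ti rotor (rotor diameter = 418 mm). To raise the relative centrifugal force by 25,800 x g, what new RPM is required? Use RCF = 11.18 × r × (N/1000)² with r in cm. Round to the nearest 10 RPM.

r = 418 mm / 2 = 209 mm = 20.9 cm
Current RCF = 11.18 × 20.9 × (11.02)² = 11.18 × 20.9 × 121.4404 ≈ 28,376 × g
Target RCF = 28,376 + 25,800 = 54,176 × g
(N/1000)² = 54,176 / 233.662 = 231.8563
N = 1000 × √231.8563 ≈ 15,226.8

≈ 15230 RPM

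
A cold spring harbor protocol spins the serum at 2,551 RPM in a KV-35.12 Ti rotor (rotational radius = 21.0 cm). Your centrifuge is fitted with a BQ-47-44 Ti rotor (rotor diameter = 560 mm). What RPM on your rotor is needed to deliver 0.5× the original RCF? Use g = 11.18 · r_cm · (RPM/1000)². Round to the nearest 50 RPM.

1550 RPM

RCF_original = 11.18 × 21 × (2.551)² = 11.18 × 21 × 6.507601 ≈ 1,527.9 × g
Target RCF = 0.5 × 1,527.9 ≈ 764 × g
Your rotor: r = 560 mm / 2 = 280 mm = 28 cm
764 = 11.18 × 28 × (N/1000)²
(N/1000)² = 764 / 313.04 = 2.440583
N = 1000 × √2.440583 ≈ 1,562.2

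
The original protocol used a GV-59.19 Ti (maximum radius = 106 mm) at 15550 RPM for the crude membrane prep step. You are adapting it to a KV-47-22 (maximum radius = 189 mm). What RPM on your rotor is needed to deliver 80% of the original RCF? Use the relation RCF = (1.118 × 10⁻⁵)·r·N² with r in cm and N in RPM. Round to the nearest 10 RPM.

10420 RPM

Original rotor: r = 106 mm = 10.6 cm
RCF_original = 1.118 × 10⁻⁵ × 10.6 × (15550)² = 1.118 × 10⁻⁵ × 10.6 × 241,802,500 ≈ 28,655.5 × g
Target RCF = 0.8 × 28,655.5 ≈ 22,924.4 × g
Your rotor: r = 189 mm = 18.9 cm
22,924.4 = 1.118 × 10⁻⁵ × 18.9 × N²
N² = 22,924.4 / (21.1302 × 10⁻⁵) = 108,491,164
N ≈ √108,491,164 ≈ 10,415.9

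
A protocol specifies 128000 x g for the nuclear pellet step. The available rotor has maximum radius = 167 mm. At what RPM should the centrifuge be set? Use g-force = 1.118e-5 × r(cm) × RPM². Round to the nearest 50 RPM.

r = 167 mm = 16.7 cm
128,000 = 1.118 × 10⁻⁵ × 16.7 × N²
N² = 128,000 / (18.6706 × 10⁻⁵) = 685,569,826
N ≈ √685,569,826 ≈ 26,183.4

≈ 26200 RPM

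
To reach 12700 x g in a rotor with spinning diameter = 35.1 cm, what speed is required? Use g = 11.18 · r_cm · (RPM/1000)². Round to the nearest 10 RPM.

r = 35.1 / 2 = 17.55 cm
RCF = 11.18 × r × (N/1000)²
12,700 = 11.18 × 17.55 × (N/1000)²
(N/1000)² = 12,700 / 196.209 = 64.7269
N = 1000 × √64.7269 ≈ 8,045.3

≈ 8050 RPM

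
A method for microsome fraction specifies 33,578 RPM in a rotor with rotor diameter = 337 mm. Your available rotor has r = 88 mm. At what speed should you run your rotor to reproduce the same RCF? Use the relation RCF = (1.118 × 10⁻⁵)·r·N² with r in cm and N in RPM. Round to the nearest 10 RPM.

Original rotor: r = 337 mm / 2 = 168.5 mm = 16.85 cm
RCF_original = 1.118 × 10⁻⁵ × 16.85 × (33578)² = 1.118 × 10⁻⁵ × 16.85 × 1,127,482,084 ≈ 212,398.5 × g
Your rotor: r = 88 mm = 8.8 cm
212,398.5 = 1.118 × 10⁻⁵ × 8.8 × N²
N² = 212,398.5 / (9.8384 × 10⁻⁵) = 2,158,872,378
N ≈ √2,158,872,378 ≈ 46,463.7

≈ 46460 RPM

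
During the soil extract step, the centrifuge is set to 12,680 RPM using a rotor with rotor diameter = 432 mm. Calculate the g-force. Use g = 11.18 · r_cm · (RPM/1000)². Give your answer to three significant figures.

38800 x g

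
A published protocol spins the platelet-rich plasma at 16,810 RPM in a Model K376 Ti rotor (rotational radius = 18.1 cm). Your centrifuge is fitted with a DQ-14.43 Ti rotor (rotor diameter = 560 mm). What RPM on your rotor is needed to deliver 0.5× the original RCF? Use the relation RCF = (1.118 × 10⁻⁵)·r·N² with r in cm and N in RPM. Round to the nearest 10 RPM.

RCF_original = 1.118 × 10⁻⁵ × 18.1 × (16810)² = 1.118 × 10⁻⁵ × 18.1 × 282,576,100 ≈ 57,181.5 × g
Target RCF = 0.5 × 57,181.5 ≈ 28,590.8 × g
Your rotor: r = 560 mm / 2 = 280 mm = 28 cm
28,590.8 = 1.118 × 10⁻⁵ × 28 × N²
N² = 28,590.8 / (31.304 × 10⁻⁵) = 91,332,737
N ≈ √91,332,737 ≈ 9,556.8

9560 RPM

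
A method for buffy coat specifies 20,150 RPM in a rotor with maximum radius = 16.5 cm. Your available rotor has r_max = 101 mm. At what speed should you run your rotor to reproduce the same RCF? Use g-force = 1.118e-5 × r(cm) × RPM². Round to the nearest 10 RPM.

25750 RPM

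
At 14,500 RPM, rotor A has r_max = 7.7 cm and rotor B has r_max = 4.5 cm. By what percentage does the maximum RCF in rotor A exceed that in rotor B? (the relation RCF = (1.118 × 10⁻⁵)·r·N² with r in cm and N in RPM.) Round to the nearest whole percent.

71%

At equal RPM, RCF scales linearly with r: ratio = 7.7 / 4.5 = 1.7111.
So rotor A delivers 71.1% more g-force.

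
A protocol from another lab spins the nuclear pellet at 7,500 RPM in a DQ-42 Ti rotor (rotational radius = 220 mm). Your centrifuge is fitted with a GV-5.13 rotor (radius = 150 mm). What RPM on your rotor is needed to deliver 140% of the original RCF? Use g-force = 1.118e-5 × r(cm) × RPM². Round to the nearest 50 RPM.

10750 RPM

Original rotor: r = 220 mm = 22.0 cm
RCF = 1.118 × 10⁻⁵ × r × N²
RCF_original = 1.118 × 10⁻⁵ × 22 × (7500)² = 1.118 × 10⁻⁵ × 22 × 56,250,000 ≈ 13,835.2 × g
Target RCF = 1.4 × 13,835.2 ≈ 19,369.3 × g
Your rotor: r = 150 mm = 15.0 cm
19,369.3 = 1.118 × 10⁻⁵ × 15 × N²
N² = 19,369.3 / (16.77 × 10⁻⁵) = 115,499,702
N ≈ √115,499,702 ≈ 10,747.1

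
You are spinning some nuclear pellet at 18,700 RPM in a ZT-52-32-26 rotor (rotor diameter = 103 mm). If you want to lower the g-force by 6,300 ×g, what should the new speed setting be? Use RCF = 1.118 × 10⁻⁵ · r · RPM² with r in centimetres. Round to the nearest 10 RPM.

r = 103 mm / 2 = 51.5 mm = 5.15 cm
Current RCF = 1.118 × 10⁻⁵ × 5.15 × (18700)² = 1.118 × 10⁻⁵ × 5.15 × 349,690,000 ≈ 20,134.1 × g
Target RCF = 20,134.1 − 6,300 = 13,834.1 × g
N² = 13,834.1 / (5.7577 × 10⁻⁵) = 240,271,289
N ≈ √240,271,289 ≈ 15,500.7

15500 RPM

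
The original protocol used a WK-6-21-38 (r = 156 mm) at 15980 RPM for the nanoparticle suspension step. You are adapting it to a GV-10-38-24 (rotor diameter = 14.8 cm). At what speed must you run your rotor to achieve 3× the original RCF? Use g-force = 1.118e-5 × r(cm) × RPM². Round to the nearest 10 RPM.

Original rotor: r = 156 mm = 15.6 cm
RCF_original = 1.118 × 10⁻⁵ × 15.6 × (15980)² = 1.118 × 10⁻⁵ × 15.6 × 255,360,400 ≈ 44,536.9 × g
Target RCF = 3 × 44,536.9 ≈ 133,610.7 × g
Your rotor: r = 14.8 / 2 = 7.4 cm
133,610.7 = 1.118 × 10⁻⁵ × 7.4 × N²
N² = 133,610.7 / (8.2732 × 10⁻⁵) = 1,614,982,111
N ≈ √1,614,982,111 ≈ 40,186.8

≈ 40190 RPM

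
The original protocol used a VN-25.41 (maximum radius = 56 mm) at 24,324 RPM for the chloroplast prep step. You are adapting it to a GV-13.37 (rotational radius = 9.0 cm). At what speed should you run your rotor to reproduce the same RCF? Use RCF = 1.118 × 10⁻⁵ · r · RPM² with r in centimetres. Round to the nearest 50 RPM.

≈ 19200 RPM

Original rotor: r = 56 mm = 5.6 cm
RCF = 1.118 × 10⁻⁵ × r × N²
RCF_original = 1.118 × 10⁻⁵ × 5.6 × (24324)² = 1.118 × 10⁻⁵ × 5.6 × 591,656,976 ≈ 37,042.5 × g
37,042.5 = 1.118 × 10⁻⁵ × 9 × N²
N² = 37,042.5 / (10.062 × 10⁻⁵) = 368,142,516
N ≈ √368,142,516 ≈ 19,187.0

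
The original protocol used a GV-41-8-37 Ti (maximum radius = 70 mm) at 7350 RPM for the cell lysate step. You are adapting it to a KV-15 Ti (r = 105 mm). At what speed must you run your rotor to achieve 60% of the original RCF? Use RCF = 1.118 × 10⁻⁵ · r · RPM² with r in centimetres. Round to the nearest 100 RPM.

Original rotor: r = 70 mm = 7.0 cm
RCF = 1.118 × 10⁻⁵ × r × N²
RCF_original = 1.118 × 10⁻⁵ × 7 × (7350)² = 1.118 × 10⁻⁵ × 7 × 54,022,500 ≈ 4,227.8 × g
Target RCF = 0.6 × 4,227.8 ≈ 2,536.7 × g
Your rotor: r = 105 mm = 10.5 cm
2,536.7 = 1.118 × 10⁻⁵ × 10.5 × N²
N² = 2,536.7 / (11.739 × 10⁻⁵) = 21,609,166
N ≈ √21,609,166 ≈ 4,648.6

≈ 4600 RPM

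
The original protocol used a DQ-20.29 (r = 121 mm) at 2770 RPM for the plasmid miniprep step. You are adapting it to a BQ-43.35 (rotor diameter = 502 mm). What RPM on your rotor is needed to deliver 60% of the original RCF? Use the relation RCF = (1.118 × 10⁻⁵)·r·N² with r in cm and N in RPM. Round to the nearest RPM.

1490 RPM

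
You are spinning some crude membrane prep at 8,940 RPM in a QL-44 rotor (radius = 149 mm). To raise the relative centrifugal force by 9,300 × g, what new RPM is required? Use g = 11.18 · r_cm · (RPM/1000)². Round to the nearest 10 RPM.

N₂ ≈ 11650 RPM

r = 149 mm = 14.9 cm
Current RCF = 11.18 × 14.9 × (8.94)² = 11.18 × 14.9 × 79.9236 ≈ 13,313.8 × g
Target RCF = 13,313.8 + 9,300 = 22,613.8 × g
(N/1000)² = 22,613.8 / 166.582 = 135.7518
N = 1000 × √135.7518 ≈ 11,651.3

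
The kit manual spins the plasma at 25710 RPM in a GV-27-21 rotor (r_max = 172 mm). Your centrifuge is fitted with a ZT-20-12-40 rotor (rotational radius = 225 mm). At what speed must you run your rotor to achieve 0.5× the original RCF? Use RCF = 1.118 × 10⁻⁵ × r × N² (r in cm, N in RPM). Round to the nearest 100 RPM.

15900 RPM

Original rotor: r = 172 mm = 17.2 cm
RCF_original = 1.118 × 10⁻⁵ × 17.2 × (25710)² = 1.118 × 10⁻⁵ × 17.2 × 661,004,100 ≈ 127,108.4 × g
Target RCF = 0.5 × 127,108.4 ≈ 63,554.2 × g
Your rotor: r = 225 mm = 22.5 cm
63,554.2 = 1.118 × 10⁻⁵ × 22.5 × N²
N² = 63,554.2 / (25.155 × 10⁻⁵) = 252,650,368
N ≈ √252,650,368 ≈ 15,895.0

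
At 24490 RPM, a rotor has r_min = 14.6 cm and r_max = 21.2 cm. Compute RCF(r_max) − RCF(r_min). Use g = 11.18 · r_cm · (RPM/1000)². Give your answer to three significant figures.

ΔRCF ≈ 44300 × g

RCF_max = 11.18 × 21.2 × (24.49)² = 11.18 × 21.2 × 599.7601 ≈ 142,152.7 × g
RCF_min = 11.18 × 14.6 × (24.49)² = 11.18 × 14.6 × 599.7601 ≈ 97,897.6 × g
ΔRCF = 142,152.7 − 97,897.6 = 44,255.1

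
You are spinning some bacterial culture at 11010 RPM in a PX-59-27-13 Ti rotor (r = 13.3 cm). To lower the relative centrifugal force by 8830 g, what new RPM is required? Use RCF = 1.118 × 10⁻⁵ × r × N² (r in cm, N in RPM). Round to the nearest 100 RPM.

7900 RPM

Current RCF = 1.118 × 10⁻⁵ × 13.3 × (11010)² = 1.118 × 10⁻⁵ × 13.3 × 121,220,100 ≈ 18,024.7 × g
Target RCF = 18,024.7 − 8,830 = 9,194.7 × g
N² = 9,194.7 / (14.8694 × 10⁻⁵) = 61,836,389
N ≈ √61,836,389 ≈ 7,863.6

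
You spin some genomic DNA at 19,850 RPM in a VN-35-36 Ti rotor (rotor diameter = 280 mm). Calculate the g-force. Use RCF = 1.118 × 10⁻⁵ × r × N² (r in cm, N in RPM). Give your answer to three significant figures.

61700 ×g

r = 280 mm / 2 = 140 mm = 14 cm
RCF = 1.118 × 10⁻⁵ × 14 × (19850)² = 1.118 × 10⁻⁵ × 14 × 394,022,500 ≈ 61,672.4 × g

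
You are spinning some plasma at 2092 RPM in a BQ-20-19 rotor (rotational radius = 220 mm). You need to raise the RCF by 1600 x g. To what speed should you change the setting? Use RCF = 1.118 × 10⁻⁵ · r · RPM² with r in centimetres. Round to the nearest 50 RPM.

3300 RPM

r = 220 mm = 22.0 cm
Current RCF = 1.118 × 10⁻⁵ × 22 × (2092)² = 1.118 × 10⁻⁵ × 22 × 4,376,464 ≈ 1,076.4 × g
Target RCF = 1,076.4 + 1,600 = 2,676.4 × g
N² = 2,676.4 / (24.596 × 10⁻⁵) = 10,881,444
N ≈ √10,881,444 ≈ 3,298.7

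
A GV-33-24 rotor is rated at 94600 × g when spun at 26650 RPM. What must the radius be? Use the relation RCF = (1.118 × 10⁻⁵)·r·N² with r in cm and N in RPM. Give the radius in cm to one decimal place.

94600 = 1.118 × 10⁻⁵ × r × (26650)²
r = 94600 / (1.118 × 10⁻⁵ × 710,222,500) = 94600 / 7940.288 ≈ 11.914 cm

11.9 cm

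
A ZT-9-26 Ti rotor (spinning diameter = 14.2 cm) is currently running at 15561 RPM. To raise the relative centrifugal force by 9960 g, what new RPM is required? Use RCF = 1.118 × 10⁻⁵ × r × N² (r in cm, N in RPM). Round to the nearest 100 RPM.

r = 14.2 / 2 = 7.1 cm
Current RCF = 1.118 × 10⁻⁵ × 7.1 × (15561)² = 1.118 × 10⁻⁵ × 7.1 × 242,144,721 ≈ 19,221 × g
Target RCF = 19,221 + 9,960 = 29,181 × g
N² = 29,181 / (7.9378 × 10⁻⁵) = 367,620,751
N ≈ √367,620,751 ≈ 19,173.4

N₂ ≈ 19200 RPM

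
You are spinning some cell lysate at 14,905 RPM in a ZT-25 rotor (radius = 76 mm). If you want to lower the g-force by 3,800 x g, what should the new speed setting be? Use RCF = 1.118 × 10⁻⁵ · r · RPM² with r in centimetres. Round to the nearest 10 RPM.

≈ 13320 RPM

r = 76 mm = 7.6 cm
Current RCF = 1.118 × 10⁻⁵ × 7.6 × (14905)² = 1.118 × 10⁻⁵ × 7.6 × 222,159,025 ≈ 18,876.4 × g
Target RCF = 18,876.4 − 3,800 = 15,076.4 × g
N² = 15,076.4 / (8.4968 × 10⁻⁵) = 177,436,211
N ≈ √177,436,211 ≈ 13,320.5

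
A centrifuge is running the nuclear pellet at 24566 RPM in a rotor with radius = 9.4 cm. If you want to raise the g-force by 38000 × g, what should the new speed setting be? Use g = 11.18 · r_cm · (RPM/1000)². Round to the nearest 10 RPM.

N₂ ≈ 31070 RPM

Current RCF = 11.18 × 9.4 × (24.566)² = 11.18 × 9.4 × 603.488356 ≈ 63,421.8 × g
Target RCF = 63,421.8 + 38,000 = 101,421.8 × g
(N/1000)² = 101,421.8 / 105.092 = 965.0763
N = 1000 × √965.0763 ≈ 31,065.7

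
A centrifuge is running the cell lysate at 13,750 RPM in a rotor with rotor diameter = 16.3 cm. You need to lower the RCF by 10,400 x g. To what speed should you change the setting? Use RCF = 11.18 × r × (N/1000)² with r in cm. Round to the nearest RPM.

8656 RPM

r = 16.3 / 2 = 8.15 cm
Current RCF = 11.18 × 8.15 × (13.75)² = 11.18 × 8.15 × 189.0625 ≈ 17,226.8 × g
Target RCF = 17,226.8 − 10,400 = 6,826.8 × g
(N/1000)² = 6,826.8 / 91.117 = 74.92345
N = 1000 × √74.92345 ≈ 8,655.8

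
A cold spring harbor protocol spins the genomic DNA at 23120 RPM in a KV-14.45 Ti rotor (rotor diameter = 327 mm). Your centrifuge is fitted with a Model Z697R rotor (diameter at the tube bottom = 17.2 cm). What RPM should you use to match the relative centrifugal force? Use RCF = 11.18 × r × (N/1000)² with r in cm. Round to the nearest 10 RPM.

Original rotor: r = 327 mm / 2 = 163.5 mm = 16.35 cm
RCF_original = 11.18 × 16.35 × (23.12)² = 11.18 × 16.35 × 534.5344 ≈ 97,709.1 × g
Your rotor: r = 17.2 / 2 = 8.6 cm
97,709.1 = 11.18 × 8.6 × (N/1000)²
(N/1000)² = 97,709.1 / 96.148 = 1016.236
N = 1000 × √1016.236 ≈ 31,878.5

31880 RPM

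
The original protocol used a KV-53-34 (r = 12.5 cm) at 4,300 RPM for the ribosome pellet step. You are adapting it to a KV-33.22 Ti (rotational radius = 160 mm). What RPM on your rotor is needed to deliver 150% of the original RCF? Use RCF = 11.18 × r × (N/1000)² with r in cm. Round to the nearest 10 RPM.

≈ 4650 RPM

RCF = 11.18 × r × (N/1000)²
RCF_original = 11.18 × 12.5 × (4.3)² = 11.18 × 12.5 × 18.49 ≈ 2,584 × g
Target RCF = 1.5 × 2,584 ≈ 3,876 × g
Your rotor: r = 160 mm = 16.0 cm
3,876 = 11.18 × 16 × (N/1000)²
(N/1000)² = 3,876 / 178.88 = 21.66816
N = 1000 × √21.66816 ≈ 4,654.9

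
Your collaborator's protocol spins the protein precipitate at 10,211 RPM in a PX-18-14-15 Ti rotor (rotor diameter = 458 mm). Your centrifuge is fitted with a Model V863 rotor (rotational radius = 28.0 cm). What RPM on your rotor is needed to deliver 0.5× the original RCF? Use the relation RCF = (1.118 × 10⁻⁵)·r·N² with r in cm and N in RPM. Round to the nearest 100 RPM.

Original rotor: r = 458 mm / 2 = 229 mm = 22.9 cm
RCF_original = 1.118 × 10⁻⁵ × 22.9 × (10211)² = 1.118 × 10⁻⁵ × 22.9 × 104,264,521 ≈ 26,694 × g
Target RCF = 0.5 × 26,694 ≈ 13,347 × g
13,347 = 1.118 × 10⁻⁵ × 28 × N²
N² = 13,347 / (31.304 × 10⁻⁵) = 42,636,724
N ≈ √42,636,724 ≈ 6,529.7

≈ 6500 RPM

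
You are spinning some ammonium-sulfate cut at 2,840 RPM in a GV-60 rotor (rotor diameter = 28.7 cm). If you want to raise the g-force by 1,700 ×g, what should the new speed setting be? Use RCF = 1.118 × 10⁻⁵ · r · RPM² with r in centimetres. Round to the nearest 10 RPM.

r = 28.7 / 2 = 14.35 cm
Current RCF = 1.118 × 10⁻⁵ × 14.35 × (2840)² = 1.118 × 10⁻⁵ × 14.35 × 8,065,600 ≈ 1,294 × g
Target RCF = 1,294 + 1,700 = 2,994 × g
N² = 2,994 / (16.0433 × 10⁻⁵) = 18,661,996
N ≈ √18,661,996 ≈ 4,320.0

N₂ ≈ 4320 RPM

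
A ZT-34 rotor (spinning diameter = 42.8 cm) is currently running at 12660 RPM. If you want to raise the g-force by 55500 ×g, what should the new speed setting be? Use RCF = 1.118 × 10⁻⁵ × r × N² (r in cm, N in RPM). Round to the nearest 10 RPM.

r = 42.8 / 2 = 21.4 cm
Current RCF = 1.118 × 10⁻⁵ × 21.4 × (12660)² = 1.118 × 10⁻⁵ × 21.4 × 160,275,600 ≈ 38,346.3 × g
Target RCF = 38,346.3 + 55,500 = 93,846.3 × g
N² = 93,846.3 / (23.9252 × 10⁻⁵) = 392,248,759
N ≈ √392,248,759 ≈ 19,805.3

≈ 19810 RPM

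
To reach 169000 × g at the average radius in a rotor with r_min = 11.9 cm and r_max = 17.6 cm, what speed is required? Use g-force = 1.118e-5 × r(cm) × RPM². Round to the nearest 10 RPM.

r_avg = (11.9 + 17.6) / 2 = 14.75 cm
169,000 = 1.118 × 10⁻⁵ × 14.75 × N²
N² = 169,000 / (16.4905 × 10⁻⁵) = 1,024,832,479
N ≈ √1,024,832,479 ≈ 32,013.0

32010 RPM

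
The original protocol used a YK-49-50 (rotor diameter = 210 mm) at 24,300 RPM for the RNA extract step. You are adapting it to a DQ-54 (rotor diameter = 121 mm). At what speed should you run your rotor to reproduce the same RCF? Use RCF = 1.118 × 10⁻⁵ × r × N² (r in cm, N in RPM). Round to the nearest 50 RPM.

32000 RPM

Original rotor: r = 210 mm / 2 = 105 mm = 10.5 cm
RCF_original = 1.118 × 10⁻⁵ × 10.5 × (24300)² = 1.118 × 10⁻⁵ × 10.5 × 590,490,000 ≈ 69,317.6 × g
Your rotor: r = 121 mm / 2 = 60.5 mm = 6.05 cm
69,317.6 = 1.118 × 10⁻⁵ × 6.05 × N²
N² = 69,317.6 / (6.7639 × 10⁻⁵) = 1,024,817,043
N ≈ √1,024,817,043 ≈ 32,012.8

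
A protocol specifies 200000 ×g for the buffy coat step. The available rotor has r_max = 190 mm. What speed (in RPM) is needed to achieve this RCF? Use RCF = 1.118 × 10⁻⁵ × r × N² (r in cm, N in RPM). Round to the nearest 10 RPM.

30680 RPM

r = 190 mm = 19.0 cm
200,000 = 1.118 × 10⁻⁵ × 19 × N²
N² = 200,000 / (21.242 × 10⁻⁵) = 941,530,929
N ≈ √941,530,929 ≈ 30,684.4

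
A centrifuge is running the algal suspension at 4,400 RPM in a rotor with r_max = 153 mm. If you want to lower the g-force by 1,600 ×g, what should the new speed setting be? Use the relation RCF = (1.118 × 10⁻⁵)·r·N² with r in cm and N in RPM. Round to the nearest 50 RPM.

N₂ ≈ 3150 RPM

r = 153 mm = 15.3 cm
Current RCF = 1.118 × 10⁻⁵ × 15.3 × (4400)² = 1.118 × 10⁻⁵ × 15.3 × 19,360,000 ≈ 3,311.6 × g
Target RCF = 3,311.6 − 1,600 = 1,711.6 × g
N² = 1,711.6 / (17.1054 × 10⁻⁵) = 10,006,197
N ≈ √10,006,197 ≈ 3,163.3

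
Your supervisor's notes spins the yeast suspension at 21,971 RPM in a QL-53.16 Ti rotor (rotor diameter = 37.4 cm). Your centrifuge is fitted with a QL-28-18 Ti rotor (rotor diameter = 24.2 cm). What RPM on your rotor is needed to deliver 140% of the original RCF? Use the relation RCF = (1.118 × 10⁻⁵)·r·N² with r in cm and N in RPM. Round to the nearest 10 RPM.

≈ 32320 RPM

Original rotor: r = 37.4 / 2 = 18.7 cm
RCF = 1.118 × 10⁻⁵ × r × N²
RCF_original = 1.118 × 10⁻⁵ × 18.7 × (21971)² = 1.118 × 10⁻⁵ × 18.7 × 482,724,841 ≈ 100,921.4 × g
Target RCF = 1.4 × 100,921.4 ≈ 141,290 × g
Your rotor: r = 24.2 / 2 = 12.1 cm
141,290 = 1.118 × 10⁻⁵ × 12.1 × N²
N² = 141,290 / (13.5278 × 10⁻⁵) = 1,044,441,816
N ≈ √1,044,441,816 ≈ 32,317.8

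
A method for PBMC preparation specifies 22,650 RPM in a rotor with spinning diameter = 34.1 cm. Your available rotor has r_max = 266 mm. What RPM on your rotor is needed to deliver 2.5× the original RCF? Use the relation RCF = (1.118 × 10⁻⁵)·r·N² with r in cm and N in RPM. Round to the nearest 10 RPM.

Original rotor: r = 34.1 / 2 = 17.05 cm
RCF_original = 1.118 × 10⁻⁵ × 17.05 × (22650)² = 1.118 × 10⁻⁵ × 17.05 × 513,022,500 ≈ 97,791.8 × g
Target RCF = 2.5 × 97,791.8 ≈ 244,479.5 × g
Your rotor: r = 266 mm = 26.6 cm
244,479.5 = 1.118 × 10⁻⁵ × 26.6 × N²
N² = 244,479.5 / (29.7388 × 10⁻⁵) = 822,089,324
N ≈ √822,089,324 ≈ 28,672.1

≈ 28670 RPM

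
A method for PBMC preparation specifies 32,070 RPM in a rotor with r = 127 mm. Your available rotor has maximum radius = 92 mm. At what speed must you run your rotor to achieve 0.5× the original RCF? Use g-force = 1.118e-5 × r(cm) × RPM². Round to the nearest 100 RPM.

Original rotor: r = 127 mm = 12.7 cm
RCF = 1.118 × 10⁻⁵ × r × N²
RCF_original = 1.118 × 10⁻⁵ × 12.7 × (32070)² = 1.118 × 10⁻⁵ × 12.7 × 1,028,484,900 ≈ 146,030.5 × g
Target RCF = 0.5 × 146,030.5 ≈ 73,015.2 × g
Your rotor: r = 92 mm = 9.2 cm
73,015.2 = 1.118 × 10⁻⁵ × 9.2 × N²
N² = 73,015.2 / (10.2856 × 10⁻⁵) = 709,877,888
N ≈ √709,877,888 ≈ 26,643.5

≈ 26600 RPM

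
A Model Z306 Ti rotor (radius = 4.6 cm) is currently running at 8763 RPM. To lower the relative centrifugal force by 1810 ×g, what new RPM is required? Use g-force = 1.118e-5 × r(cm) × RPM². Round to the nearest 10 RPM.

Current RCF = 1.118 × 10⁻⁵ × 4.6 × (8763)² = 1.118 × 10⁻⁵ × 4.6 × 76,790,169 ≈ 3,949.2 × g
Target RCF = 3,949.2 − 1,810 = 2,139.2 × g
N² = 2,139.2 / (5.1428 × 10⁻⁵) = 41,596,018
N ≈ √41,596,018 ≈ 6,449.5

N₂ ≈ 6450 RPM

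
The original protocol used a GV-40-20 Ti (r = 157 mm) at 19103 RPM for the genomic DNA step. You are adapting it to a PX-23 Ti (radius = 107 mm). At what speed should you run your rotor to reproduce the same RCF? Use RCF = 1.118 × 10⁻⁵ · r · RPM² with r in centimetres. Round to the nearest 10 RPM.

23140 RPM

Original rotor: r = 157 mm = 15.7 cm
RCF = 1.118 × 10⁻⁵ × r × N²
RCF_original = 1.118 × 10⁻⁵ × 15.7 × (19103)² = 1.118 × 10⁻⁵ × 15.7 × 364,924,609 ≈ 64,053.8 × g
Your rotor: r = 107 mm = 10.7 cm
64,053.8 = 1.118 × 10⁻⁵ × 10.7 × N²
N² = 64,053.8 / (11.9626 × 10⁻⁵) = 535,450,487
N ≈ √535,450,487 ≈ 23,139.8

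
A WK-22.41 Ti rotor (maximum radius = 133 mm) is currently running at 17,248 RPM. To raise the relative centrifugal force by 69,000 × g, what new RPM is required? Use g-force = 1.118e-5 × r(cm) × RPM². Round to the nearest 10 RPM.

≈ 27600 RPM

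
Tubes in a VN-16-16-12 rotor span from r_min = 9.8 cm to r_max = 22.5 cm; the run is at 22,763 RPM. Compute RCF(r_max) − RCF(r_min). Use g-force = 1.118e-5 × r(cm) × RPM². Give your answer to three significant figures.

ΔRCF = 1.118 × 10⁻⁵ × (r_max − r_min) × N² = 1.118 × 10⁻⁵ × 12.7 × 518,154,169 ≈ 73,570.6

ΔRCF ≈ 73600 ×g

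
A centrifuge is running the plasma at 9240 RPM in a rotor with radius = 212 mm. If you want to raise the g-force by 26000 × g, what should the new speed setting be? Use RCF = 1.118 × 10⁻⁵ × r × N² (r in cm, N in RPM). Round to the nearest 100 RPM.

r = 212 mm = 21.2 cm
Current RCF = 1.118 × 10⁻⁵ × 21.2 × (9240)² = 1.118 × 10⁻⁵ × 21.2 × 85,377,600 ≈ 20,235.9 × g
Target RCF = 20,235.9 + 26,000 = 46,235.9 × g
N² = 46,235.9 / (23.7016 × 10⁻⁵) = 195,075,016
N ≈ √195,075,016 ≈ 13,966.9

≈ 14000 RPM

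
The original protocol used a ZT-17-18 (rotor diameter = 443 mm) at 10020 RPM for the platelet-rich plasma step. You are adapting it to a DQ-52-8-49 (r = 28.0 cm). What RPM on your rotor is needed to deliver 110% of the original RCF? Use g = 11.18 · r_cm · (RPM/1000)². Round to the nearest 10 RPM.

9350 RPM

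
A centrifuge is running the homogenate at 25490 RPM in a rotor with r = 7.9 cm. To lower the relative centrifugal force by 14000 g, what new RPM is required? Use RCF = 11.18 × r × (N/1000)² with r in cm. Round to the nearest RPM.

Current RCF = 11.18 × 7.9 × (25.49)² = 11.18 × 7.9 × 649.7401 ≈ 57,386.3 × g
Target RCF = 57,386.3 − 14,000 = 43,386.3 × g
(N/1000)² = 43,386.3 / 88.322 = 491.2287
N = 1000 × √491.2287 ≈ 22,163.7

22164 RPM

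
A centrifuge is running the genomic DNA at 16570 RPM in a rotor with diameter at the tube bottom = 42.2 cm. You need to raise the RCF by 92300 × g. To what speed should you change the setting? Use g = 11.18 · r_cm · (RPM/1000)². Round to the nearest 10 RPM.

r = 42.2 / 2 = 21.1 cm
Current RCF = 11.18 × 21.1 × (16.57)² = 11.18 × 21.1 × 274.5649 ≈ 64,769.3 × g
Target RCF = 64,769.3 + 92,300 = 157,069.3 × g
(N/1000)² = 157,069.3 / 235.898 = 665.8357
N = 1000 × √665.8357 ≈ 25,803.8

25800 RPM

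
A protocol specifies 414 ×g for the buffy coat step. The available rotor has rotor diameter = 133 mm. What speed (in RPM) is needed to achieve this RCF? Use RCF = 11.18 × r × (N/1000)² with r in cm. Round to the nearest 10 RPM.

2360 RPM

r = 133 mm / 2 = 66.5 mm = 6.65 cm
414 = 11.18 × 6.65 × (N/1000)²
(N/1000)² = 414 / 74.347 = 5.568483
N = 1000 × √5.568483 ≈ 2,359.8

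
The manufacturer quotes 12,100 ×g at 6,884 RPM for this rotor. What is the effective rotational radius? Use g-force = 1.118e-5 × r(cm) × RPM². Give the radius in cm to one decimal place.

r ≈ 22.8 cm

RCF = 1.118 × 10⁻⁵ × r × N²
12100 = 1.118 × 10⁻⁵ × r × (6884)²
r = 12100 / (1.118 × 10⁻⁵ × 47,389,456) = 12100 / 529.8141 ≈ 22.838 cm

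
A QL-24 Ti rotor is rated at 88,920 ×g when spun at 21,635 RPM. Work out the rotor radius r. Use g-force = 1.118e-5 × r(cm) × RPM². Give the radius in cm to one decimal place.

RCF = 1.118 × 10⁻⁵ × r × N²
88920 = 1.118 × 10⁻⁵ × r × (21635)²
r = 88920 / (1.118 × 10⁻⁵ × 468,073,225) = 88920 / 5233.059 ≈ 16.992 cm

≈ 17.0 cm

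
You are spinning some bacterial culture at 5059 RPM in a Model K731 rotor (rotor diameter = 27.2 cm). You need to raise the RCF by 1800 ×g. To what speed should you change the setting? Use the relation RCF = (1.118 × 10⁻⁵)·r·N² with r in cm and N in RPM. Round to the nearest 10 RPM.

6120 RPM

r = 27.2 / 2 = 13.6 cm
Current RCF = 1.118 × 10⁻⁵ × 13.6 × (5059)² = 1.118 × 10⁻⁵ × 13.6 × 25,593,481 ≈ 3,891.4 × g
Target RCF = 3,891.4 + 1,800 = 5,691.4 × g
N² = 5,691.4 / (15.2048 × 10⁻⁵) = 37,431,601
N ≈ √37,431,601 ≈ 6,118.1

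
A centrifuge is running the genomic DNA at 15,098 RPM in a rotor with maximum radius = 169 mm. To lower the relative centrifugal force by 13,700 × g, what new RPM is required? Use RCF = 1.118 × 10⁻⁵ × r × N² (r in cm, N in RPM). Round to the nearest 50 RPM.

N₂ ≈ 12450 RPM

r = 169 mm = 16.9 cm
Current RCF = 1.118 × 10⁻⁵ × 16.9 × (15098)² = 1.118 × 10⁻⁵ × 16.9 × 227,949,604 ≈ 43,069.3 × g
Target RCF = 43,069.3 − 13,700 = 29,369.3 × g
N² = 29,369.3 / (18.8942 × 10⁻⁵) = 155,440,823
N ≈ √155,440,823 ≈ 12,467.6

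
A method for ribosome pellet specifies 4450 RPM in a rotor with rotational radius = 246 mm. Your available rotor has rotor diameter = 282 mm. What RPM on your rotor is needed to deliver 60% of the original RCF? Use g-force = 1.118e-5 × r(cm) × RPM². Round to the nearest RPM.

4553 RPM

Original rotor: r = 246 mm = 24.6 cm
RCF_original = 1.118 × 10⁻⁵ × 24.6 × (4450)² = 1.118 × 10⁻⁵ × 24.6 × 19,802,500 ≈ 5,446.2 × g
Target RCF = 0.6 × 5,446.2 ≈ 3,267.7 × g
Your rotor: r = 282 mm / 2 = 141 mm = 14.1 cm
3,267.7 = 1.118 × 10⁻⁵ × 14.1 × N²
N² = 3,267.7 / (15.7638 × 10⁻⁵) = 20,729,139
N ≈ √20,729,139 ≈ 4,552.9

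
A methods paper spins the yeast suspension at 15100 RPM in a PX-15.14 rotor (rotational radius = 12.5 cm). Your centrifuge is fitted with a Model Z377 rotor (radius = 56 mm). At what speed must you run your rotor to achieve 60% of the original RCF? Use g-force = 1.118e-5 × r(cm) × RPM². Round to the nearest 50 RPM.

17450 RPM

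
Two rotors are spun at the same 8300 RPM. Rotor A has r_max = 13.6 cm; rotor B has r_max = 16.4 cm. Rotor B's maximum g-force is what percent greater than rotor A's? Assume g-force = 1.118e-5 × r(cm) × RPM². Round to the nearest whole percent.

21%

At equal RPM, RCF scales linearly with r: ratio = 16.4 / 13.6 = 1.2059.
So rotor B delivers 20.6% more g-force.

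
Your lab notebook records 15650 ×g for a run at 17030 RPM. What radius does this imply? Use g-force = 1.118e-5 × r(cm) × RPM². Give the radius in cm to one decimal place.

15650 = 1.118 × 10⁻⁵ × r × (17030)²
r = 15650 / (1.118 × 10⁻⁵ × 290,020,900) = 15650 / 3242.434 ≈ 4.827 cm

4.8 cm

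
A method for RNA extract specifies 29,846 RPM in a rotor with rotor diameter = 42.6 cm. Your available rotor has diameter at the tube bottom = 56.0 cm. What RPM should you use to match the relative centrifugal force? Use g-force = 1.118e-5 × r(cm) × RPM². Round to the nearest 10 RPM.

Original rotor: r = 42.6 / 2 = 21.3 cm
RCF_original = 1.118 × 10⁻⁵ × 21.3 × (29846)² = 1.118 × 10⁻⁵ × 21.3 × 890,783,716 ≈ 212,125.9 × g
Your rotor: r = 56.0 / 2 = 28 cm
212,125.9 = 1.118 × 10⁻⁵ × 28 × N²
N² = 212,125.9 / (31.304 × 10⁻⁵) = 677,631,932
N ≈ √677,631,932 ≈ 26,031.4

≈ 26030 RPM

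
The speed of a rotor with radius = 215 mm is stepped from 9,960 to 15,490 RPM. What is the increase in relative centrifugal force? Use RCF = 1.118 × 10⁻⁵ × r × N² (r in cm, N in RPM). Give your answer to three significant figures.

33800 ×g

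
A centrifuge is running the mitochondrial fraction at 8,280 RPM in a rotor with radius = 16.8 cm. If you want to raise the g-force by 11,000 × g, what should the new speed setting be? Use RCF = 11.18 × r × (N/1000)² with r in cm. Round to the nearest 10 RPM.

11270 RPM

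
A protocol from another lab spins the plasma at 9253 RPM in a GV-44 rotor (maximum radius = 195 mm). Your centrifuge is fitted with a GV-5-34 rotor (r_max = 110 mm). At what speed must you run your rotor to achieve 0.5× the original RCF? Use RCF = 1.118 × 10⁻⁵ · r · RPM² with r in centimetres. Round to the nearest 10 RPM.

8710 RPM

Original rotor: r = 195 mm = 19.5 cm
RCF_original = 1.118 × 10⁻⁵ × 19.5 × (9253)² = 1.118 × 10⁻⁵ × 19.5 × 85,618,009 ≈ 18,665.6 × g
Target RCF = 0.5 × 18,665.6 ≈ 9,332.8 × g
Your rotor: r = 110 mm = 11.0 cm
9,332.8 = 1.118 × 10⁻⁵ × 11 × N²
N² = 9,332.8 / (12.298 × 10⁻⁵) = 75,888,762
N ≈ √75,888,762 ≈ 8,711.4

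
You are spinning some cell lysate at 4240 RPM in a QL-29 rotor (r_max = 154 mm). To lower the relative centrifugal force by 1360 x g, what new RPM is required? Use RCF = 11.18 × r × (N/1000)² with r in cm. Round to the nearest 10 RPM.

r = 154 mm = 15.4 cm
Current RCF = 11.18 × 15.4 × (4.24)² = 11.18 × 15.4 × 17.9776 ≈ 3,095.2 × g
Target RCF = 3,095.2 − 1,360 = 1,735.2 × g
(N/1000)² = 1,735.2 / 172.172 = 10.07829
N = 1000 × √10.07829 ≈ 3,174.6

3170 RPM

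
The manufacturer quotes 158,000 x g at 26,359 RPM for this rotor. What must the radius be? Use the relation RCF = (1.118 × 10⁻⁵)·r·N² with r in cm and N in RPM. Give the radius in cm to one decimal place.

r ≈ 20.3 cm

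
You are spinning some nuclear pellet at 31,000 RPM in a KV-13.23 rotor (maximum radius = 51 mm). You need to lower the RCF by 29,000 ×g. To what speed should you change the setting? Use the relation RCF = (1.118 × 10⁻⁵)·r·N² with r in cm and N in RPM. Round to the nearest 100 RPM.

r = 51 mm = 5.1 cm
Current RCF = 1.118 × 10⁻⁵ × 5.1 × (31000)² = 1.118 × 10⁻⁵ × 5.1 × 961,000,000 ≈ 54,794.3 × g
Target RCF = 54,794.3 − 29,000 = 25,794.3 × g
N² = 25,794.3 / (5.7018 × 10⁻⁵) = 452,388,719
N ≈ √452,388,719 ≈ 21,269.4

21300 RPM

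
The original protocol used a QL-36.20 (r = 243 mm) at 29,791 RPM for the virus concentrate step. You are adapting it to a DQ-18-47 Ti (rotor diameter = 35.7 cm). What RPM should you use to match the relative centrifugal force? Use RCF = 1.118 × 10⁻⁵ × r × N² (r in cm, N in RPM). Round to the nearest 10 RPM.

34760 RPM

Original rotor: r = 243 mm = 24.3 cm
RCF_original = 1.118 × 10⁻⁵ × 24.3 × (29791)² = 1.118 × 10⁻⁵ × 24.3 × 887,503,681 ≈ 241,111.7 × g
Your rotor: r = 35.7 / 2 = 17.85 cm
241,111.7 = 1.118 × 10⁻⁵ × 17.85 × N²
N² = 241,111.7 / (19.9563 × 10⁻⁵) = 1,208,198,414
N ≈ √1,208,198,414 ≈ 34,759.1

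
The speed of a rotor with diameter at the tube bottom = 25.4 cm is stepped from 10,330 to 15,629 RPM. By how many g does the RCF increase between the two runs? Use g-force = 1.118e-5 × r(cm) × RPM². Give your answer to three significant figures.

19500 g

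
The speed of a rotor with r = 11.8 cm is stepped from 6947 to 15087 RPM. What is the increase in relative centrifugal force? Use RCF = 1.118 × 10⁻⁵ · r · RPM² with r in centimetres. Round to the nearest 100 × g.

23700 g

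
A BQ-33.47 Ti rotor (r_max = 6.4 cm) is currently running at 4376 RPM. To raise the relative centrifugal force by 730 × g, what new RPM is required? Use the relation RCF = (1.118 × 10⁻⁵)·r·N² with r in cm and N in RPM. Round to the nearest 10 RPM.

Current RCF = 1.118 × 10⁻⁵ × 6.4 × (4376)² = 1.118 × 10⁻⁵ × 6.4 × 19,149,376 ≈ 1,370.2 × g
Target RCF = 1,370.2 + 730 = 2,100.2 × g
N² = 2,100.2 / (7.1552 × 10⁻⁵) = 29,352,080
N ≈ √29,352,080 ≈ 5,417.8

≈ 5420 RPM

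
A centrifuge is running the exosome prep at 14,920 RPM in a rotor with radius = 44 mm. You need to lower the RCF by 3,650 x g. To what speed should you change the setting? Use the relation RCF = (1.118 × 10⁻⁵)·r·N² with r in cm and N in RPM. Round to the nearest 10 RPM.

r = 44 mm = 4.4 cm
Current RCF = 1.118 × 10⁻⁵ × 4.4 × (14920)² = 1.118 × 10⁻⁵ × 4.4 × 222,606,400 ≈ 10,950.5 × g
Target RCF = 10,950.5 − 3,650 = 7,300.5 × g
N² = 7,300.5 / (4.9192 × 10⁻⁵) = 148,408,278
N ≈ √148,408,278 ≈ 12,182.3

≈ 12180 RPM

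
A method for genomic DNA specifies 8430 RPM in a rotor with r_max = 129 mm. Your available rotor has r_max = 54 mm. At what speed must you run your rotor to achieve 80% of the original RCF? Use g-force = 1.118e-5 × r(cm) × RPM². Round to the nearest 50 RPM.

≈ 11650 RPM

Original rotor: r = 129 mm = 12.9 cm
RCF = 1.118 × 10⁻⁵ × r × N²
RCF_original = 1.118 × 10⁻⁵ × 12.9 × (8430)² = 1.118 × 10⁻⁵ × 12.9 × 71,064,900 ≈ 10,249.1 × g
Target RCF = 0.8 × 10,249.1 ≈ 8,199.3 × g
Your rotor: r = 54 mm = 5.4 cm
8,199.3 = 1.118 × 10⁻⁵ × 5.4 × N²
N² = 8,199.3 / (6.0372 × 10⁻⁵) = 135,812,960
N ≈ √135,812,960 ≈ 11,653.9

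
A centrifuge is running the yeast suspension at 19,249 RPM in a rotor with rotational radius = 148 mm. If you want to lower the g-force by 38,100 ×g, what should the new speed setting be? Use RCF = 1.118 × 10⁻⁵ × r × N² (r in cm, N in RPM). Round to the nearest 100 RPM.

r = 148 mm = 14.8 cm
Current RCF = 1.118 × 10⁻⁵ × 14.8 × (19249)² = 1.118 × 10⁻⁵ × 14.8 × 370,524,001 ≈ 61,308.4 × g
Target RCF = 61,308.4 − 38,100 = 23,208.4 × g
N² = 23,208.4 / (16.5464 × 10⁻⁵) = 140,262,534
N ≈ √140,262,534 ≈ 11,843.2

≈ 11800 RPM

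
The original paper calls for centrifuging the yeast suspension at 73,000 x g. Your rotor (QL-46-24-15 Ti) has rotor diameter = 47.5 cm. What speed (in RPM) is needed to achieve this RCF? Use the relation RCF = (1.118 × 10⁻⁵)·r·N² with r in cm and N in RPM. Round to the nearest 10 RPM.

r = 47.5 / 2 = 23.75 cm
73,000 = 1.118 × 10⁻⁵ × 23.75 × N²
N² = 73,000 / (26.5525 × 10⁻⁵) = 274,927,031
N ≈ √274,927,031 ≈ 16,580.9

N ≈ 16580 RPM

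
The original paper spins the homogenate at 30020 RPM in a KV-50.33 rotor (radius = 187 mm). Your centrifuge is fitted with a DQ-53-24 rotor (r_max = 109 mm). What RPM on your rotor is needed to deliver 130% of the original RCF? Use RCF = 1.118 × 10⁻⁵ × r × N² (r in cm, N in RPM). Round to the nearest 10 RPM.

Original rotor: r = 187 mm = 18.7 cm
RCF_original = 1.118 × 10⁻⁵ × 18.7 × (30020)² = 1.118 × 10⁻⁵ × 18.7 × 901,200,400 ≈ 188,410.4 × g
Target RCF = 1.3 × 188,410.4 ≈ 244,933.5 × g
Your rotor: r = 109 mm = 10.9 cm
244,933.5 = 1.118 × 10⁻⁵ × 10.9 × N²
N² = 244,933.5 / (12.1862 × 10⁻⁵) = 2,009,925,161
N ≈ √2,009,925,161 ≈ 44,832.2

≈ 44830 RPM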